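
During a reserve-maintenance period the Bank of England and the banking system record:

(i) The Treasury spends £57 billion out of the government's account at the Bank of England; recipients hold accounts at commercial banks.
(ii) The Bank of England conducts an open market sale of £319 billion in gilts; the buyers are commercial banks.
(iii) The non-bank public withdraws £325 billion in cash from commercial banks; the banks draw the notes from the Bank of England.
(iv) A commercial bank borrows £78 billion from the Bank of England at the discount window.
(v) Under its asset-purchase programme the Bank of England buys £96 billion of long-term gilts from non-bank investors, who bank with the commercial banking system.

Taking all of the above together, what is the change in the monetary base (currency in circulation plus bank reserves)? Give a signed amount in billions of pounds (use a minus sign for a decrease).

-£88 billion

Bank of England balance sheet:
  Assets:      Securities −£223B, Loans to banks +£78B
  Liabilities: Bank reserves −£413B, Currency in circulation +£325B, Government deposits −£57B
Commercial banking system:
  Assets:      Reserves at CB −£413B, Securities +£319B
  Liabilities: Checkable deposits −£172B, Borrowings from CB +£78B
Monetary base = currency + reserves: +£325B + (−£413B) = -£88 billion.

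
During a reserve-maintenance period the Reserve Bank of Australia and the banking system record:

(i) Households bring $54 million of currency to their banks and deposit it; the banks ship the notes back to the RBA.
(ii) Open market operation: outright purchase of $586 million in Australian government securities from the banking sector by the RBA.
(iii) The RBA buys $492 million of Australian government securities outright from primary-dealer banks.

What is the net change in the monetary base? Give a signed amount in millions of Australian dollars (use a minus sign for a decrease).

+$1078 million

Currency deposit $54 million: just a shift between currency and reserves — both are base money → 0.
OMO purchase (from banks) $586 million: RBA balance sheet expands → +$586M.
OMO purchase (from banks) $492 million: RBA balance sheet expands → +$492M.
Net: 0 + 586 + 492 = +$1078 million.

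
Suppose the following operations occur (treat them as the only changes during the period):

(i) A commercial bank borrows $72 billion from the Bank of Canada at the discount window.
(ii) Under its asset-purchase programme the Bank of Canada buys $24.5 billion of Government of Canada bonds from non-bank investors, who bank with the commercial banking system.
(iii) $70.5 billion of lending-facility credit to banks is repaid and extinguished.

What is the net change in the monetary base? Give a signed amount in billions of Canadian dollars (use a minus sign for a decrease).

Discount-window loan $72 billion: Bank of Canada balance sheet expands → +$72B.
Asset purchase (from non-banks) $24.5 billion: Bank of Canada balance sheet expands → +$24.5B.
Discount-window repayment $70.5 billion: Bank of Canada balance sheet contracts → −$70.5B.
Net: 72 + 24.5 − 70.5 = +$26 billion.

+$26 billion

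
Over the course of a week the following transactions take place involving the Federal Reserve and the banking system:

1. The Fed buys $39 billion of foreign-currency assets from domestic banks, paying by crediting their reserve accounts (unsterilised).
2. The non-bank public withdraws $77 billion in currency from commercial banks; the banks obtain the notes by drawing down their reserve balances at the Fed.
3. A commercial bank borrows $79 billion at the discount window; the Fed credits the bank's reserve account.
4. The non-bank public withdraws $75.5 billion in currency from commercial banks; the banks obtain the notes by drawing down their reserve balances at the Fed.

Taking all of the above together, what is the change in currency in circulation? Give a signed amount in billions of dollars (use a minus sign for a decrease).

+$152.5 billion

FX purchase $39 billion: no currency enters or leaves circulation → 0.
Currency withdrawal $77 billion: notes leave the central bank → +$77B.
Discount-window loan $79 billion: no currency enters or leaves circulation → 0.
Currency withdrawal $75.5 billion: notes leave the central bank → +$75.5B.
Net: 0 + 77 + 0 + 75.5 = +$152.5 billion.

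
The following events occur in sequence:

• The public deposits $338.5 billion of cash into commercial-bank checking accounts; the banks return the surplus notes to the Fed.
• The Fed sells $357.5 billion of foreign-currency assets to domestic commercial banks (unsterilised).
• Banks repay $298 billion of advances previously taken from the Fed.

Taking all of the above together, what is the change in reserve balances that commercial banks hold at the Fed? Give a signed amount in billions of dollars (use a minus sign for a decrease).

-$317 billion

Currency deposit $338.5 billion: returned notes are swapped for reserve credit → +$338.5B.
FX sale $357.5 billion: the buying banks pay out of their reserve balances → −$357.5B.
Discount-window repayment $298 billion: repayment is debited from reserves → −$298B.
Net: 338.5 − 357.5 − 298 = -$317 billion.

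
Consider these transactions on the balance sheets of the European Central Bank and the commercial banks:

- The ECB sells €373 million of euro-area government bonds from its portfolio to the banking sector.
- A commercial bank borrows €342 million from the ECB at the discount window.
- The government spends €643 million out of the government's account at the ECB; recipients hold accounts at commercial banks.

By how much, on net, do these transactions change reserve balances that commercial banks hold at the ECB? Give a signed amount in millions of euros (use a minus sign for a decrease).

+€612 million

ECB balance sheet:
  Assets:      Securities −€373M, Loans to banks +€342M
  Liabilities: Bank reserves +€612M, Government deposits −€643M
Commercial banking system:
  Assets:      Reserves at CB +€612M, Securities +€373M
  Liabilities: Checkable deposits +€643M, Borrowings from CB +€342M
So the change in reserve balances that commercial banks hold at the ECB is +€612 million.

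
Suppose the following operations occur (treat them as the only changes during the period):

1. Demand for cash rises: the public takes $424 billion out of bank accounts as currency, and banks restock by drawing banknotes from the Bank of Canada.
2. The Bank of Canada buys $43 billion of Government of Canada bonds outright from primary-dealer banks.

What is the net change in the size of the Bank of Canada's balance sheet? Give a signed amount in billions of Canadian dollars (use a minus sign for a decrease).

+$43 billion

Bank of Canada balance sheet:
  Assets:      Securities +$43B
  Liabilities: Bank reserves −$381B, Currency in circulation +$424B
Commercial banking system:
  Assets:      Reserves at CB −$381B, Securities −$43B
  Liabilities: Checkable deposits −$424B
Change in total Bank of Canada assets = +$43 billion.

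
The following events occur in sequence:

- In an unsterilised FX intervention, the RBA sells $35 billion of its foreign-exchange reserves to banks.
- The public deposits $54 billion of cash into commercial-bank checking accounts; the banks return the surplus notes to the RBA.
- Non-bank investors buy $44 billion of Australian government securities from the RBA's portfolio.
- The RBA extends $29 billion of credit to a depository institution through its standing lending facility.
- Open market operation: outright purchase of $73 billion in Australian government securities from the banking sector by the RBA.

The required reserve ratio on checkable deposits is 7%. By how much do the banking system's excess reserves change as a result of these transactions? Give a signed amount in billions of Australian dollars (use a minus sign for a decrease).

FX sale $35 billion: reserves −$35B, deposits 0.
Currency deposit $54 billion: reserves +$54B, deposits +$54B.
Asset sale (to non-banks) $44 billion: reserves −$44B, deposits −$44B.
Discount-window loan $29 billion: reserves +$29B, deposits 0.
OMO purchase (from banks) $73 billion: reserves +$73B, deposits 0.
Totals: Δreserves = +$77B, Δdeposits = +$10B.
Δrequired reserves = 7% × +$10B = +$0.7B.
Δexcess reserves = Δreserves − Δrequired = +$77B − (+$0.7B) = +$76.3 billion.

+$76.3 billion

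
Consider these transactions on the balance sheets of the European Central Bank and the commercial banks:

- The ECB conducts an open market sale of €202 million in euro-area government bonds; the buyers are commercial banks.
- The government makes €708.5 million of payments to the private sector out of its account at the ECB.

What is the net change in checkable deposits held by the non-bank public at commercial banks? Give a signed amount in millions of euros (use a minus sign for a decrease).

+€708.5 million

ECB balance sheet:
  Assets:      Securities −€202M
  Liabilities: Bank reserves +€506.5M, Government deposits −€708.5M
Commercial banking system:
  Assets:      Reserves at CB +€506.5M, Securities +€202M
  Liabilities: Checkable deposits +€708.5M
So the change in checkable deposits held by the non-bank public at commercial banks is +€708.5 million.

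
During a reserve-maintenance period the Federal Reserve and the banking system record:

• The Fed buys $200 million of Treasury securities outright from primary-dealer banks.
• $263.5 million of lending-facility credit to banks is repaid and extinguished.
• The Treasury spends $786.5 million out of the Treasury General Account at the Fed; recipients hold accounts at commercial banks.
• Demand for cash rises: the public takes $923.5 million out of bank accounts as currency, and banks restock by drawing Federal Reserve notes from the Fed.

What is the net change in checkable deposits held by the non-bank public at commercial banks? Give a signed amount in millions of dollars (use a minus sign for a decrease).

Fed balance sheet:
  Assets:      Securities +$200M, Loans to banks −$263.5M
  Liabilities: Bank reserves −$200.5M, Currency in circulation +$923.5M, Government deposits −$786.5M
Commercial banking system:
  Assets:      Reserves at CB −$200.5M, Securities −$200M
  Liabilities: Checkable deposits −$137M, Borrowings from CB −$263.5M
So the change in checkable deposits held by the non-bank public at commercial banks is -$137 million.

-$137 million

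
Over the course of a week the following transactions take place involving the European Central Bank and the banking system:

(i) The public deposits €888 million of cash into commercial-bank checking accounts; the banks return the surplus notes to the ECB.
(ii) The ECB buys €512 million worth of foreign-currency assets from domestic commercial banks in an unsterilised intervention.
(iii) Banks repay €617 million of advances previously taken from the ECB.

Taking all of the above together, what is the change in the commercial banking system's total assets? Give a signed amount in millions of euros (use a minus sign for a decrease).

ECB balance sheet:
  Assets:      Loans to banks −€617M, Foreign assets +€512M
  Liabilities: Bank reserves +€783M, Currency in circulation −€888M
Commercial banking system:
  Assets:      Reserves at CB +€783M, Foreign assets −€512M
  Liabilities: Checkable deposits +€888M, Borrowings from CB −€617M
Change in total bank assets = +€271 million.

+€271 million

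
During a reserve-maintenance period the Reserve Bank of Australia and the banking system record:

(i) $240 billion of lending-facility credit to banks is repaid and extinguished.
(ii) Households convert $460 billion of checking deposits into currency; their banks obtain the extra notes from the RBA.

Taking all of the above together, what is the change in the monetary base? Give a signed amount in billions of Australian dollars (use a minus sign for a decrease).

-$240 billion

RBA balance sheet:
  Assets:      Loans to banks −$240B
  Liabilities: Bank reserves −$700B, Currency in circulation +$460B
Monetary base = currency + reserves: +$460B + (−$700B) = -$240 billion.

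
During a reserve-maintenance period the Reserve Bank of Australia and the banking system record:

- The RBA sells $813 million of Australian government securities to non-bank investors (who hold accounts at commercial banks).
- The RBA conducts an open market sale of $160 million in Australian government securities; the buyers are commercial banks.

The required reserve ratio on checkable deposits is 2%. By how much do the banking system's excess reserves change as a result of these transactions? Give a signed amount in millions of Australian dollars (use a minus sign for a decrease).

-$956.74 million

Asset sale (to non-banks) $813 million: reserves −$813M, deposits −$813M.
OMO sale (to banks) $160 million: reserves −$160M, deposits 0.
Totals: Δreserves = −$973M, Δdeposits = −$813M.
Δrequired reserves = 2% × −$813M = −$16.26M.
Δexcess reserves = Δreserves − Δrequired = −$973M − (−$16.26M) = -$956.74 million.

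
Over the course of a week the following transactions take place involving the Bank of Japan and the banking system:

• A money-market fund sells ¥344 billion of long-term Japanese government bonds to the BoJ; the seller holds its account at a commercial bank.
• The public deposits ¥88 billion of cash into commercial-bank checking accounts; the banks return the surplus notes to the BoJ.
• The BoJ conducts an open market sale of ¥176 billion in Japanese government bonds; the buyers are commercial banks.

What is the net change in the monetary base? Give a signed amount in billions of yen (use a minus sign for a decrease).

Asset purchase (from non-banks) ¥344 billion: BoJ balance sheet expands → +¥344B.
Currency deposit ¥88 billion: just a shift between currency and reserves — both are base money → 0.
OMO sale (to banks) ¥176 billion: BoJ balance sheet contracts → −¥176B.
Net: 344 + 0 − 176 = +¥168 billion.

+¥168 billion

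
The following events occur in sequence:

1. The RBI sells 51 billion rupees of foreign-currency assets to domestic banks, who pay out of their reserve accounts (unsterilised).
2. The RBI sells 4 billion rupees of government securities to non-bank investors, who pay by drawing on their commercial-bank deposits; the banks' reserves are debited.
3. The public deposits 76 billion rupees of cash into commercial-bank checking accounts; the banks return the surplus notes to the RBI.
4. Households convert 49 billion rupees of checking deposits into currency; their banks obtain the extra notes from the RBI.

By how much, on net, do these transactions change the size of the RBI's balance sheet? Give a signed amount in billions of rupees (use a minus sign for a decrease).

RBI balance sheet:
  Assets:      Securities −4B, Foreign assets −51B
  Liabilities: Bank reserves −28B, Currency in circulation −27B
Commercial banking system:
  Assets:      Reserves at CB −28B, Foreign assets +51B
  Liabilities: Checkable deposits +23B
Change in total RBI assets = -55 billion.

-55 billion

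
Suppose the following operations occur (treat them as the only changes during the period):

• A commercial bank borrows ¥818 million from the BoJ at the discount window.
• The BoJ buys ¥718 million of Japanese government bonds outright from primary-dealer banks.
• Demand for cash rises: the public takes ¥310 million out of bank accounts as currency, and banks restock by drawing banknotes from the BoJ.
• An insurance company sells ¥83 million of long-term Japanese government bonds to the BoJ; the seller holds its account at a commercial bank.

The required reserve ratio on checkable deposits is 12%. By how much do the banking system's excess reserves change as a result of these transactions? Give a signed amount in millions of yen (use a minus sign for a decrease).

Discount-window loan ¥818 million: reserves +¥818M, deposits 0.
OMO purchase (from banks) ¥718 million: reserves +¥718M, deposits 0.
Currency withdrawal ¥310 million: reserves −¥310M, deposits −¥310M.
Asset purchase (from non-banks) ¥83 million: reserves +¥83M, deposits +¥83M.
Totals: Δreserves = +¥1309M, Δdeposits = −¥227M.
Δrequired reserves = 12% × −¥227M = −¥27.24M.
Δexcess reserves = Δreserves − Δrequired = +¥1309M − (−¥27.24M) = +¥1336.24 million.

+¥1336.24 million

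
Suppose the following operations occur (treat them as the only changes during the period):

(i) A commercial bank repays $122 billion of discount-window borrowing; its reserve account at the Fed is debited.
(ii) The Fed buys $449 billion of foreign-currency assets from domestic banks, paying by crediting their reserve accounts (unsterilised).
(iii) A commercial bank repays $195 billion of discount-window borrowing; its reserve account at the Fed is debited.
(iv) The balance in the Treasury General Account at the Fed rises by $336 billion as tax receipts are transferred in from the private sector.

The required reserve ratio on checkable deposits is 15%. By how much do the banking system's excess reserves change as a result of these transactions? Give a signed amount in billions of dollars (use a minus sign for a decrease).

-$153.6 billion

Discount-window repayment $122 billion: reserves −$122B, deposits 0.
FX purchase $449 billion: reserves +$449B, deposits 0.
Discount-window repayment $195 billion: reserves −$195B, deposits 0.
Government account inflow $336 billion: reserves −$336B, deposits −$336B.
Totals: Δreserves = −$204B, Δdeposits = −$336B.
Δrequired reserves = 15% × −$336B = −$50.4B.
Δexcess reserves = Δreserves − Δrequired = −$204B − (−$50.4B) = -$153.6 billion.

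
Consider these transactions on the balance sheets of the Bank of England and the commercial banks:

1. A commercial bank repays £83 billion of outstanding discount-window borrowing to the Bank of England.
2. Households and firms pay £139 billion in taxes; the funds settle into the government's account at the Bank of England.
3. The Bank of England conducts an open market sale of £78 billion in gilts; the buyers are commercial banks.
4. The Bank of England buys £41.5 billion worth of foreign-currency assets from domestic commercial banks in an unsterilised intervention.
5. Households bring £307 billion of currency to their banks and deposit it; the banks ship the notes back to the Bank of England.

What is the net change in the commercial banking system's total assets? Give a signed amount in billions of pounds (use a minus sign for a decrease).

Discount-window repayment £83 billion: bank balance sheets shrink → −£83B.
Government account inflow £139 billion: bank balance sheets shrink → −£139B.
OMO sale (to banks) £78 billion: just an asset swap on bank balance sheets → 0.
FX purchase £41.5 billion: just an asset swap on bank balance sheets → 0.
Currency deposit £307 billion: bank balance sheets expand → +£307B.
Net: −83 − 139 + 0 + 0 + 307 = +£85 billion.

+£85 billion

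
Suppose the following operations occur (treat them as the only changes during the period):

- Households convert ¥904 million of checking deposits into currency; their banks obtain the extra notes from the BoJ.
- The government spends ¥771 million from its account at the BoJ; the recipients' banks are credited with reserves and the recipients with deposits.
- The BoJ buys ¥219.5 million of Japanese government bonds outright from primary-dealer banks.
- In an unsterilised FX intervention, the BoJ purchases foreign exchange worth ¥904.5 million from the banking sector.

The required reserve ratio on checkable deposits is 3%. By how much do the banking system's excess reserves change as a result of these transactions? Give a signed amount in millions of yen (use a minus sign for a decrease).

+¥994.99 million

Currency withdrawal ¥904 million: reserves −¥904M, deposits −¥904M.
Government spending ¥771 million: reserves +¥771M, deposits +¥771M.
OMO purchase (from banks) ¥219.5 million: reserves +¥219.5M, deposits 0.
FX purchase ¥904.5 million: reserves +¥904.5M, deposits 0.
Totals: Δreserves = +¥991M, Δdeposits = −¥133M.
Δrequired reserves = 3% × −¥133M = −¥3.99M.
Δexcess reserves = Δreserves − Δrequired = +¥991M − (−¥3.99M) = +¥994.99 million.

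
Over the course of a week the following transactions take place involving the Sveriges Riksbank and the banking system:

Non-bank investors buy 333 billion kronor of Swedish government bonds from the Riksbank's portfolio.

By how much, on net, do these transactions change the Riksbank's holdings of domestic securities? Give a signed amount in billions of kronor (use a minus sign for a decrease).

Asset sale (to non-banks) 333 billion kronor: securities removed from the Riksbank's portfolio → −333B.

-333 billion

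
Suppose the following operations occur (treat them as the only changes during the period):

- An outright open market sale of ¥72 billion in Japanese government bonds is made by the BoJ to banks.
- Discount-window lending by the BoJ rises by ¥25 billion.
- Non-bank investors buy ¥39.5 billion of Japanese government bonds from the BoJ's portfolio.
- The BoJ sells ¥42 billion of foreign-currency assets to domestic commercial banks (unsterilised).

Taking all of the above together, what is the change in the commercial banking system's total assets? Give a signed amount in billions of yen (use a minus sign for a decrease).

-¥14.5 billion

OMO sale (to banks) ¥72 billion: just an asset swap on bank balance sheets → 0.
Discount-window loan ¥25 billion: bank balance sheets expand → +¥25B.
Asset sale (to non-banks) ¥39.5 billion: bank balance sheets shrink → −¥39.5B.
FX sale ¥42 billion: just an asset swap on bank balance sheets → 0.
Net: 0 + 25 − 39.5 + 0 = -¥14.5 billion.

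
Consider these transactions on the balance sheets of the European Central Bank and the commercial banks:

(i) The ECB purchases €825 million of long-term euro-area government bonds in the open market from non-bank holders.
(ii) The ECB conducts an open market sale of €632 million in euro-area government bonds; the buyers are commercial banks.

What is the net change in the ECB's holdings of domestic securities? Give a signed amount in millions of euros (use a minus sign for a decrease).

Asset purchase (from non-banks) €825 million: securities added to the ECB's portfolio → +€825M.
OMO sale (to banks) €632 million: securities removed from the ECB's portfolio → −€632M.
Net: 825 − 632 = +€193 million.

+€193 million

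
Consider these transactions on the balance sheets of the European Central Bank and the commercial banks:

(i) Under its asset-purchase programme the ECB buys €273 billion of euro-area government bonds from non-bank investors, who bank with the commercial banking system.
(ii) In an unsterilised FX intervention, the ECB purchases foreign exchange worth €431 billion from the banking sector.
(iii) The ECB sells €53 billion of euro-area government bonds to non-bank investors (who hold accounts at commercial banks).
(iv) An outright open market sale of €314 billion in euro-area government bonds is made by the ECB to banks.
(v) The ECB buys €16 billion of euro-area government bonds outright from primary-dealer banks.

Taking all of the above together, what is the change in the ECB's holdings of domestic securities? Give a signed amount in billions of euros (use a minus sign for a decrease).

-€78 billion

ECB balance sheet:
  Assets:      Securities −€78B, Foreign assets +€431B
  Liabilities: Bank reserves +€353B
Commercial banking system:
  Assets:      Reserves at CB +€353B, Securities +€298B, Foreign assets −€431B
  Liabilities: Checkable deposits +€220B
So the change in the ECB's holdings of domestic securities is -€78 billion.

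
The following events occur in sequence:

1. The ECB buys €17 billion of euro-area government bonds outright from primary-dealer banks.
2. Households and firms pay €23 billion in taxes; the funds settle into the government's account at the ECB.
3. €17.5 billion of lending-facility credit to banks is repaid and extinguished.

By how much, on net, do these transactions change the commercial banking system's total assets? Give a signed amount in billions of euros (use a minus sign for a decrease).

-€40.5 billion

ECB balance sheet:
  Assets:      Securities +€17B, Loans to banks −€17.5B
  Liabilities: Bank reserves −€23.5B, Government deposits +€23B
Commercial banking system:
  Assets:      Reserves at CB −€23.5B, Securities −€17B
  Liabilities: Checkable deposits −€23B, Borrowings from CB −€17.5B
Change in total bank assets = -€40.5 billion.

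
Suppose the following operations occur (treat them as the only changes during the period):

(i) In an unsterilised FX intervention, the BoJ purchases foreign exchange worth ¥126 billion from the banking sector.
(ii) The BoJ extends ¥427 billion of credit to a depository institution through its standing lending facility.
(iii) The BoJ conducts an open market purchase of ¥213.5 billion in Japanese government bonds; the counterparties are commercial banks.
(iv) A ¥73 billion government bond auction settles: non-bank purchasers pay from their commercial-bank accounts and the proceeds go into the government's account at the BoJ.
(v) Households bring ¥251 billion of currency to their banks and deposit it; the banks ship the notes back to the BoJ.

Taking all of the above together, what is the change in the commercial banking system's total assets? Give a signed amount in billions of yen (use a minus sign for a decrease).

FX purchase ¥126 billion: just an asset swap on bank balance sheets → 0.
Discount-window loan ¥427 billion: bank balance sheets expand → +¥427B.
OMO purchase (from banks) ¥213.5 billion: just an asset swap on bank balance sheets → 0.
Government account inflow ¥73 billion: bank balance sheets shrink → −¥73B.
Currency deposit ¥251 billion: bank balance sheets expand → +¥251B.
Net: 0 + 427 + 0 − 73 + 251 = +¥605 billion.

+¥605 billion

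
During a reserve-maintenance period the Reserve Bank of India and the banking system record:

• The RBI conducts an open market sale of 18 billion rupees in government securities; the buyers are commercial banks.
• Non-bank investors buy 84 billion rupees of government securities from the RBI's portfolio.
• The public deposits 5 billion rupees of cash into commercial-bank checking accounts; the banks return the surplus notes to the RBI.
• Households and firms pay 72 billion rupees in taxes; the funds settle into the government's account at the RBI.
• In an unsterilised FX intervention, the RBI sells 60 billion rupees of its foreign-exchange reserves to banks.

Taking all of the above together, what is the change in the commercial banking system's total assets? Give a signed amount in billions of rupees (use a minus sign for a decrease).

-151 billion

RBI balance sheet:
  Assets:      Securities −102B, Foreign assets −60B
  Liabilities: Bank reserves −229B, Currency in circulation −5B, Government deposits +72B
Commercial banking system:
  Assets:      Reserves at CB −229B, Securities +18B, Foreign assets +60B
  Liabilities: Checkable deposits −151B
Change in total bank assets = -151 billion.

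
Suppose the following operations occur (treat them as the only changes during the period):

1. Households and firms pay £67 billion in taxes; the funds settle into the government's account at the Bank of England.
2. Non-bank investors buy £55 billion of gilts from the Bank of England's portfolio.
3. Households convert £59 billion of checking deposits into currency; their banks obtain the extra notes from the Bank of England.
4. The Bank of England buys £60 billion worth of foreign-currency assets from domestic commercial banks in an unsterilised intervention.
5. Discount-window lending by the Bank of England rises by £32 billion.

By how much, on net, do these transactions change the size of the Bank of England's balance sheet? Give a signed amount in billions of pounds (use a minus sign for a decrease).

Bank of England balance sheet:
  Assets:      Securities −£55B, Loans to banks +£32B, Foreign assets +£60B
  Liabilities: Bank reserves −£89B, Currency in circulation +£59B, Government deposits +£67B
Change in total Bank of England assets = +£37 billion.

+£37 billion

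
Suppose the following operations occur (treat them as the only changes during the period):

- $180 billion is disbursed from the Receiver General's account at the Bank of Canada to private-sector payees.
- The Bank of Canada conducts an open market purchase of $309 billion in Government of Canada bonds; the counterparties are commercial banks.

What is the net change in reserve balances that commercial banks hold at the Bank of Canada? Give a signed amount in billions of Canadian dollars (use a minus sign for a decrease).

Government spending $180 billion: government payments flow into bank reserve accounts → +$180B.
OMO purchase (from banks) $309 billion: the Bank of Canada pays by crediting reserve accounts → +$309B.
Net: 180 + 309 = +$489 billion.

+$489 billion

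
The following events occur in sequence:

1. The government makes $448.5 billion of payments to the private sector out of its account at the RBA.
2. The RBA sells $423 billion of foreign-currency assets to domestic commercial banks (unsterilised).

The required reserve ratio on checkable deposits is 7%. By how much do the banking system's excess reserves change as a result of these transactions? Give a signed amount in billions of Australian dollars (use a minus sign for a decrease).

-$5.895 billion

Government spending $448.5 billion: reserves +$448.5B, deposits +$448.5B.
FX sale $423 billion: reserves −$423B, deposits 0.
Totals: Δreserves = +$25.5B, Δdeposits = +$448.5B.
Δrequired reserves = 7% × +$448.5B = +$31.395B.
Δexcess reserves = Δreserves − Δrequired = +$25.5B − (+$31.395B) = -$5.895 billion.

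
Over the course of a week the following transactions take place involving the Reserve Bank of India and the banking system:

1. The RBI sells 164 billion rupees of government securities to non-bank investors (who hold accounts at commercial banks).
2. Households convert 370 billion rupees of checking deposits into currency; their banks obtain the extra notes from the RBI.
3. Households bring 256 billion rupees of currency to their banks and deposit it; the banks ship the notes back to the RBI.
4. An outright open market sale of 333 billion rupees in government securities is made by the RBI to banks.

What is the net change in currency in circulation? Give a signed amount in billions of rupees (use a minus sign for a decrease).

+114 billion

RBI balance sheet:
  Assets:      Securities −497B
  Liabilities: Bank reserves −611B, Currency in circulation +114B
So the change in currency in circulation is +114 billion.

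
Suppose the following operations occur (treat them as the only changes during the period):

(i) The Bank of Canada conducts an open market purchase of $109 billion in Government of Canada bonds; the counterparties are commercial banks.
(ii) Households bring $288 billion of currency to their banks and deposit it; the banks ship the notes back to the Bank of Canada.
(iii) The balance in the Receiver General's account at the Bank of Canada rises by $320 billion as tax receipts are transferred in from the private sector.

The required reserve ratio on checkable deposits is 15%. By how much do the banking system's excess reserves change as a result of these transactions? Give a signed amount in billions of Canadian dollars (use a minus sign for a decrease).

OMO purchase (from banks) $109 billion: reserves +$109B, deposits 0.
Currency deposit $288 billion: reserves +$288B, deposits +$288B.
Government account inflow $320 billion: reserves −$320B, deposits −$320B.
Totals: Δreserves = +$77B, Δdeposits = −$32B.
Δrequired reserves = 15% × −$32B = −$4.8B.
Δexcess reserves = Δreserves − Δrequired = +$77B − (−$4.8B) = +$81.8 billion.

+$81.8 billion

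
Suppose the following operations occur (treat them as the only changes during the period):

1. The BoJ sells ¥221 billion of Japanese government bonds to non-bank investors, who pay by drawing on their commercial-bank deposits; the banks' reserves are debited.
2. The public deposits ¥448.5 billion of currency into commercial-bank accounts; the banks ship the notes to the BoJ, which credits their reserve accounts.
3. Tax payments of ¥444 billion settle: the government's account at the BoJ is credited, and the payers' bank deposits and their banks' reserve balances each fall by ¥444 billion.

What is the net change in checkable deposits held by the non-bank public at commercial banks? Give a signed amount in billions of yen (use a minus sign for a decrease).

-¥216.5 billion

BoJ balance sheet:
  Assets:      Securities −¥221B
  Liabilities: Bank reserves −¥216.5B, Currency in circulation −¥448.5B, Government deposits +¥444B
Commercial banking system:
  Assets:      Reserves at CB −¥216.5B
  Liabilities: Checkable deposits −¥216.5B
So the change in checkable deposits held by the non-bank public at commercial banks is -¥216.5 billion.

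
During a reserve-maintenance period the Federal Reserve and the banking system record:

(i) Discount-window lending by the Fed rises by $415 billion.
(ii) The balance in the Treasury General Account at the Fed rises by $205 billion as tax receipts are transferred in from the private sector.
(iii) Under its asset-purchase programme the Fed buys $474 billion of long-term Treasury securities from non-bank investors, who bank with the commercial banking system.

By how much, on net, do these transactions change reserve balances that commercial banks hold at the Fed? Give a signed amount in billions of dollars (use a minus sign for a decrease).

+$684 billion

Discount-window loan $415 billion: the loan is credited to the bank's reserve account → +$415B.
Government account inflow $205 billion: funds move from bank reserves into the government account → −$205B.
Asset purchase (from non-banks) $474 billion: the Fed pays by crediting reserve accounts → +$474B.
Net: 415 − 205 + 474 = +$684 billion.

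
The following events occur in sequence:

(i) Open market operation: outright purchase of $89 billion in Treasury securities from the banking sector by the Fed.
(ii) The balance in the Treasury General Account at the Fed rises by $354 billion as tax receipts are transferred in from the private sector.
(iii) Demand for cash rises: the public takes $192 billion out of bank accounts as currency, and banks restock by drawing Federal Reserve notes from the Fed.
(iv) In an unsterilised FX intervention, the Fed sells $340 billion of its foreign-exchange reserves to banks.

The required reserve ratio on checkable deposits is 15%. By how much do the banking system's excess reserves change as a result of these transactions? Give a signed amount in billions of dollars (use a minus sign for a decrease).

OMO purchase (from banks) $89 billion: reserves +$89B, deposits 0.
Government account inflow $354 billion: reserves −$354B, deposits −$354B.
Currency withdrawal $192 billion: reserves −$192B, deposits −$192B.
FX sale $340 billion: reserves −$340B, deposits 0.
Totals: Δreserves = −$797B, Δdeposits = −$546B.
Δrequired reserves = 15% × −$546B = −$81.9B.
Δexcess reserves = Δreserves − Δrequired = −$797B − (−$81.9B) = -$715.1 billion.

-$715.1 billion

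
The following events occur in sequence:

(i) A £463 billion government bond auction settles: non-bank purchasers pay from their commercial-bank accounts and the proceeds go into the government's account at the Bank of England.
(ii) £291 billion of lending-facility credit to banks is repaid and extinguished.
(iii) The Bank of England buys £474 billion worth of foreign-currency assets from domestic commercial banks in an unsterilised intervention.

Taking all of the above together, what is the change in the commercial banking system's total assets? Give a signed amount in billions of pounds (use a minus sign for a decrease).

Government account inflow £463 billion: bank balance sheets shrink → −£463B.
Discount-window repayment £291 billion: bank balance sheets shrink → −£291B.
FX purchase £474 billion: just an asset swap on bank balance sheets → 0.
Net: −463 − 291 + 0 = -£754 billion.

-£754 billion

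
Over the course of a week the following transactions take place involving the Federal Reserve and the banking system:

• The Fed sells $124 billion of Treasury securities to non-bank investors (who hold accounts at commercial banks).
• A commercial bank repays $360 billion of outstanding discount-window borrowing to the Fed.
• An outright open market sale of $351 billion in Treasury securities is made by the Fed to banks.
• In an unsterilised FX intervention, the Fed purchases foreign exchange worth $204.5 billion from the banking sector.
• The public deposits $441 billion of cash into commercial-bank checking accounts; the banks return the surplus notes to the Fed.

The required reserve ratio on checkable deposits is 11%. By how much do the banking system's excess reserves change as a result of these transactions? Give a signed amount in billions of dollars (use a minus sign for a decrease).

-$224.37 billion

Asset sale (to non-banks) $124 billion: reserves −$124B, deposits −$124B.
Discount-window repayment $360 billion: reserves −$360B, deposits 0.
OMO sale (to banks) $351 billion: reserves −$351B, deposits 0.
FX purchase $204.5 billion: reserves +$204.5B, deposits 0.
Currency deposit $441 billion: reserves +$441B, deposits +$441B.
Totals: Δreserves = −$189.5B, Δdeposits = +$317B.
Δrequired reserves = 11% × +$317B = +$34.87B.
Δexcess reserves = Δreserves − Δrequired = −$189.5B − (+$34.87B) = -$224.37 billion.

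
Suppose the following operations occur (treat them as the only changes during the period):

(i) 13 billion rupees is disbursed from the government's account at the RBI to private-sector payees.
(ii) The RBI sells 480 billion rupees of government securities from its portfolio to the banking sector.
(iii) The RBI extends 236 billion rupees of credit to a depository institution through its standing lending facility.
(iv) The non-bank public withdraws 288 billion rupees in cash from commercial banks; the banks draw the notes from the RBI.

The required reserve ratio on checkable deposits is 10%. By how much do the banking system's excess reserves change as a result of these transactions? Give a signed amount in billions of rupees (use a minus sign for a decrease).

Government spending 13 billion rupees: reserves +13B, deposits +13B.
OMO sale (to banks) 480 billion rupees: reserves −480B, deposits 0.
Discount-window loan 236 billion rupees: reserves +236B, deposits 0.
Currency withdrawal 288 billion rupees: reserves −288B, deposits −288B.
Totals: Δreserves = −519B, Δdeposits = −275B.
Δrequired reserves = 10% × −275B = −27.5B.
Δexcess reserves = Δreserves − Δrequired = −519B − (−27.5B) = -491.5 billion.

-491.5 billion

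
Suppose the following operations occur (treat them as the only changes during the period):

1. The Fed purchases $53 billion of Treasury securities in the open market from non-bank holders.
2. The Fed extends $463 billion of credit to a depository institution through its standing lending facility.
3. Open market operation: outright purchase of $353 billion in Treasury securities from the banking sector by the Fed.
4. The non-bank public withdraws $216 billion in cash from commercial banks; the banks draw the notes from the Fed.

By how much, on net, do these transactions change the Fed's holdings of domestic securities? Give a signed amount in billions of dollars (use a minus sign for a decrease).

+$406 billion

Asset purchase (from non-banks) $53 billion: securities added to the Fed's portfolio → +$53B.
Discount-window loan $463 billion: the Fed's securities portfolio is untouched → 0.
OMO purchase (from banks) $353 billion: securities added to the Fed's portfolio → +$353B.
Currency withdrawal $216 billion: the Fed's securities portfolio is untouched → 0.
Net: 53 + 0 + 353 + 0 = +$406 billion.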